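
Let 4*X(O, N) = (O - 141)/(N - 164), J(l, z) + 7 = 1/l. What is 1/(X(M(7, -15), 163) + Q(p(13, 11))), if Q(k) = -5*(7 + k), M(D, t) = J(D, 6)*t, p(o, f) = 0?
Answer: -28/713 ≈ -0.039271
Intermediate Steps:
J(l, z) = -7 + 1/l
M(D, t) = t*(-7 + 1/D) (M(D, t) = (-7 + 1/D)*t = t*(-7 + 1/D))
X(O, N) = (-141 + O)/(4*(-164 + N)) (X(O, N) = ((O - 141)/(N - 164))/4 = ((-141 + O)/(-164 + N))/4 = (-141 + O)/(4*(-164 + N)))
Q(k) = -35 - 5*k
1/(X(M(7, -15), 163) + Q(p(13, 11))) = 1/((-141 + (-7*(-15) - 15/7))/(4*(-164 + 163)) + (-35 - 5*0)) = 1/((¼)*(-141 + (105 - 15*⅐))/(-1) + (-35 + 0)) = 1/((¼)*(-1)*(-141 + (105 - 15/7)) - 35) = 1/((¼)*(-1)*(-141 + 720/7) - 35) = 1/((¼)*(-1)*(-267/7) - 35) = 1/(267/28 - 35) = 1/(-713/28) = -28/713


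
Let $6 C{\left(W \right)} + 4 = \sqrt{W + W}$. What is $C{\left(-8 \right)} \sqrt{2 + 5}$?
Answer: $\frac{2 \sqrt{7} \left(-1 + i\right)}{3} \approx -1.7638 + 1.7638 i$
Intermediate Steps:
$C{\left(W \right)} = - \frac{2}{3} + \frac{\sqrt{2} \sqrt{W}}{6}$ ($C{\left(W \right)} = - \frac{2}{3} + \frac{\sqrt{W + W}}{6} = - \frac{2}{3} + \frac{\sqrt{2 W}}{6} = - \frac{2}{3} + \frac{\sqrt{2} \sqrt{W}}{6}$)
$C{\left(-8 \right)} \sqrt{2 + 5} = \left(- \frac{2}{3} + \frac{\sqrt{2} \sqrt{-8}}{6}\right) \sqrt{2 + 5} = \left(- \frac{2}{3} + \frac{\sqrt{2} \cdot 2 i \sqrt{2}}{6}\right) \sqrt{7} = \left(- \frac{2}{3} + \frac{2 i}{3}\right) \sqrt{7} = \sqrt{7} \left(- \frac{2}{3} + \frac{2 i}{3}\right)$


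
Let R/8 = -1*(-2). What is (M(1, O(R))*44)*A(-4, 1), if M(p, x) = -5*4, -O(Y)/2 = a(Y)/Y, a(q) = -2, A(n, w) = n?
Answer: 3520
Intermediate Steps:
R = 16 (R = 8*(-1*(-2)) = 8*2 = 16)
O(Y) = 4/Y (O(Y) = -(-4)/Y = 4/Y)
M(p, x) = -20
(M(1, O(R))*44)*A(-4, 1) = -20*44*(-4) = -880*(-4) = 3520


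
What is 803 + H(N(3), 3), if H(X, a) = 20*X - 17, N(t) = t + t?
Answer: 906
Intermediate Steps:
N(t) = 2*t
H(X, a) = -17 + 20*X
803 + H(N(3), 3) = 803 + (-17 + 20*(2*3)) = 803 + (-17 + 20*6) = 803 + (-17 + 120) = 803 + 103 = 906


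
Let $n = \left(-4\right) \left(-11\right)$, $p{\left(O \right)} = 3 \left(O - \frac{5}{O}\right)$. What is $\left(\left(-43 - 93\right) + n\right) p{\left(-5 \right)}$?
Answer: $1104$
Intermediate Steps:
$p{\left(O \right)} = - \frac{15}{O} + 3 O$
$n = 44$
$\left(\left(-43 - 93\right) + n\right) p{\left(-5 \right)} = \left(\left(-43 - 93\right) + 44\right) \left(- \frac{15}{-5} + 3 \left(-5\right)\right) = \left(-136 + 44\right) \left(\left(-15\right) \left(- \frac{1}{5}\right) - 15\right) = - 92 \left(3 - 15\right) = \left(-92\right) \left(-12\right) = 1104$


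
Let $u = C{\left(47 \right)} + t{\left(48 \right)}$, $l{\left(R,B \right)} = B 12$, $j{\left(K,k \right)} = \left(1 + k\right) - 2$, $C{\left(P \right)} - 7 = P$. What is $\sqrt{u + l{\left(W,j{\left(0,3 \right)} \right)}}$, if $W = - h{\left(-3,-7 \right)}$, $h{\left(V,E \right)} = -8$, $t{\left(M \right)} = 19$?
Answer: $\sqrt{97} \approx 9.8489$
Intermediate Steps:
$C{\left(P \right)} = 7 + P$
$j{\left(K,k \right)} = -1 + k$
$W = 8$ ($W = \left(-1\right) \left(-8\right) = 8$)
$l{\left(R,B \right)} = 12 B$
$u = 73$ ($u = \left(7 + 47\right) + 19 = 54 + 19 = 73$)
$\sqrt{u + l{\left(W,j{\left(0,3 \right)} \right)}} = \sqrt{73 + 12 \left(-1 + 3\right)} = \sqrt{73 + 12 \cdot 2} = \sqrt{73 + 24} = \sqrt{97}$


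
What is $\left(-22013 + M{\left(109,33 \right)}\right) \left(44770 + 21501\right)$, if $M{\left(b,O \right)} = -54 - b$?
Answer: $-1469625696$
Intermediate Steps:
$\left(-22013 + M{\left(109,33 \right)}\right) \left(44770 + 21501\right) = \left(-22013 - 163\right) \left(44770 + 21501\right) = \left(-22013 - 163\right) 66271 = \left(-22176\right) 66271 = -1469625696$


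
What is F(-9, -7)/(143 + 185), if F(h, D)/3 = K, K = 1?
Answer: 3/328 ≈ 0.0091463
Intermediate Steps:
F(h, D) = 3 (F(h, D) = 3*1 = 3)
F(-9, -7)/(143 + 185) = 3/(143 + 185) = 3/328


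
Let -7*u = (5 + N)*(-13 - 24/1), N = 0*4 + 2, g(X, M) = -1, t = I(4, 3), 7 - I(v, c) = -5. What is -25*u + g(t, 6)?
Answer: -926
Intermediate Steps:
I(v, c) = 12 (I(v, c) = 7 - 1*(-5) = 7 + 5 = 12)
t = 12
N = 2 (N = 0 + 2 = 2)
u = 37 (u = -(5 + 2)*(-13 - 24/1)/7 = -(-13 - 24*1) = -(-13 - 24) = -(-37) = -⅐*(-259) = 37)
-25*u + g(t, 6) = -25*37 - 1 = -925 - 1 = -926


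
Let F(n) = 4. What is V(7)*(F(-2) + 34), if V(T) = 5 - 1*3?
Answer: 76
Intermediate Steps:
V(T) = 2 (V(T) = 5 - 3 = 2)
V(7)*(F(-2) + 34) = 2*(4 + 34) = 2*38 = 76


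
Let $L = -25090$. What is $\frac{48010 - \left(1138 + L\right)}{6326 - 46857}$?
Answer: $- \frac{71962}{40531} \approx -1.7755$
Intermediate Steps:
$\frac{48010 - \left(1138 + L\right)}{6326 - 46857} = \frac{48010 - -23952}{6326 - 46857} = \frac{48010 + \left(-1138 + 25090\right)}{-40531} = \left(48010 + 23952\right) \left(- \frac{1}{40531}\right) = 71962 \left(- \frac{1}{40531}\right) = - \frac{71962}{40531}$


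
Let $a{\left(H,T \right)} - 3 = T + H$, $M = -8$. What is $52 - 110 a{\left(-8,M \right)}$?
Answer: $1482$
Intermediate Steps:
$a{\left(H,T \right)} = 3 + H + T$ ($a{\left(H,T \right)} = 3 + \left(T + H\right) = 3 + \left(H + T\right) = 3 + H + T$)
$52 - 110 a{\left(-8,M \right)} = 52 - 110 \left(3 - 8 - 8\right) = 52 - -1430 = 52 + 1430 = 1482$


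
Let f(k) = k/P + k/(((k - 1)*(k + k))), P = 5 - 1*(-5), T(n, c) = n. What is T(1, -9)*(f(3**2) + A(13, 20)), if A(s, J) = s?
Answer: 1117/80 ≈ 13.962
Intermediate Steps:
P = 10 (P = 5 + 5 = 10)
f(k) = 1/(2*(-1 + k)) + k/10 (f(k) = k/10 + k/(((k - 1)*(k + k))) = k*(1/10) + k/(((-1 + k)*(2*k))) = k/10 + k/((2*k*(-1 + k))) = k/10 + k*(1/(2*k*(-1 + k))) = k/10 + 1/(2*(-1 + k)) = 1/(2*(-1 + k)) + k/10)
T(1, -9)*(f(3**2) + A(13, 20)) = 1*((5 + (3**2)**2 - 1*3**2)/(10*(-1 + 3**2)) + 13) = 1*((5 + 9**2 - 1*9)/(10*(-1 + 9)) + 13) = 1*((1/10)*(5 + 81 - 9)/8 + 13) = 1*((1/10)*(1/8)*77 + 13) = 1*(77/80 + 13) = 1*(1117/80) = 1117/80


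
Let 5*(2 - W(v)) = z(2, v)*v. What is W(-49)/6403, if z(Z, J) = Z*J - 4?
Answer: -4988/32015 ≈ -0.15580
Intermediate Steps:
z(Z, J) = -4 + J*Z (z(Z, J) = J*Z - 4 = -4 + J*Z)
W(v) = 2 - v*(-4 + 2*v)/5 (W(v) = 2 - (-4 + v*2)*v/5 = 2 - (-4 + 2*v)*v/5 = 2 - v*(-4 + 2*v)/5)
W(-49)/6403 = (2 - ⅖*(-49)*(-2 - 49))/6403 = (2 - ⅖*(-49)*(-51))*(1/6403) = (2 - 4998/5)*(1/6403) = -4988/5*1/6403 = -4988/32015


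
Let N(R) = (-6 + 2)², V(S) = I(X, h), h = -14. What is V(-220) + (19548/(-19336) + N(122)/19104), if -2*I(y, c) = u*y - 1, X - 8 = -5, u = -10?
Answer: 41816297/2885898 ≈ 14.490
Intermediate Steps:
X = 3 (X = 8 - 5 = 3)
I(y, c) = ½ + 5*y (I(y, c) = -(-10*y - 1)/2 = -(-1 - 10*y)/2 = ½ + 5*y)
V(S) = 31/2 (V(S) = ½ + 5*3 = ½ + 15 = 31/2)
N(R) = 16 (N(R) = (-4)² = 16)
V(-220) + (19548/(-19336) + N(122)/19104) = 31/2 + (19548/(-19336) + 16/19104) = 31/2 + (19548*(-1/19336) + 16*(1/19104)) = 31/2 + (-4887/4834 + 1/1194) = 31/2 - 1457561/1442949 = 41816297/2885898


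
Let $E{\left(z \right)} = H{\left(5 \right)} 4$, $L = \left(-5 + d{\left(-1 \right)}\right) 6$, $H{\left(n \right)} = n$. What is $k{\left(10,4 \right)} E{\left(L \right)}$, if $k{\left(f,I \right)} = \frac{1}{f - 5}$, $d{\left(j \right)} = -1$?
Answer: $4$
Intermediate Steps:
$k{\left(f,I \right)} = \frac{1}{-5 + f}$
$L = -36$ ($L = \left(-5 - 1\right) 6 = \left(-6\right) 6 = -36$)
$E{\left(z \right)} = 20$ ($E{\left(z \right)} = 5 \cdot 4 = 20$)
$k{\left(10,4 \right)} E{\left(L \right)} = \frac{1}{-5 + 10} \cdot 20 = \frac{1}{5} \cdot 20 = 4$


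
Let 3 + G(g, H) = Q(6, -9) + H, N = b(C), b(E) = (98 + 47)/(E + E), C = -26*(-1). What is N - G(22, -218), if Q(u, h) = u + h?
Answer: 11793/52 ≈ 226.79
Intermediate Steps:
Q(u, h) = h + u
C = 26
b(E) = 145/(2*E) (b(E) = 145/((2*E)) = 145*(1/(2*E)) = 145/(2*E))
N = 145/52 (N = (145/2)/26 = (145/2)*(1/26) = 145/52 ≈ 2.7885)
G(g, H) = -6 + H (G(g, H) = -3 + ((-9 + 6) + H) = -3 + (-3 + H) = -6 + H)
N - G(22, -218) = 145/52 - (-6 - 218) = 145/52 - 1*(-224) = 145/52 + 224 = 11793/52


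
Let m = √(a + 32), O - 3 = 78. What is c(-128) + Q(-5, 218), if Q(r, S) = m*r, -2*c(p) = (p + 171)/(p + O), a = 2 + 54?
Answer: 43/94 - 10*√22 ≈ -46.447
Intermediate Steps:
O = 81 (O = 3 + 78 = 81)
a = 56
c(p) = -(171 + p)/(2*(81 + p)) (c(p) = -(p + 171)/(2*(p + 81)) = -(171 + p)/(2*(81 + p)))
m = 2*√22 (m = √(56 + 32) = √88 = 2*√22 ≈ 9.3808)
Q(r, S) = 2*r*√22 (Q(r, S) = (2*√22)*r = 2*r*√22)
c(-128) + Q(-5, 218) = (-171 - 1*(-128))/(2*(81 - 128)) + 2*(-5)*√22 = (½)*(-171 + 128)/(-47) - 10*√22 = (½)*(-1/47)*(-43) - 10*√22 = 43/94 - 10*√22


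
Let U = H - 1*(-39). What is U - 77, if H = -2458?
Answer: -2496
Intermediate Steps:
U = -2419 (U = -2458 - 1*(-39) = -2458 + 39 = -2419)
U - 77 = -2419 - 77 = -2496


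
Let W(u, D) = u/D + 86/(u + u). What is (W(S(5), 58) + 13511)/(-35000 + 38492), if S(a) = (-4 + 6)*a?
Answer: 3919487/1012680 ≈ 3.8704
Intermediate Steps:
S(a) = 2*a
W(u, D) = 43/u + u/D (W(u, D) = u/D + 86/((2*u)) = u/D + 86*(1/(2*u)) = u/D + 43/u = 43/u + u/D)
(W(S(5), 58) + 13511)/(-35000 + 38492) = ((43/((2*5)) + (2*5)/58) + 13511)/(-35000 + 38492) = ((43/10 + 10*(1/58)) + 13511)/3492 = ((43*(1/10) + 5/29) + 13511)*(1/3492) = ((43/10 + 5/29) + 13511)*(1/3492) = (1297/290 + 13511)*(1/3492) = (3919487/290)*(1/3492) = 3919487/1012680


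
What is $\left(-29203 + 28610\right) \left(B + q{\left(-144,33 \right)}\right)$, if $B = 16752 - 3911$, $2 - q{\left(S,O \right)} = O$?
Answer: $-7596330$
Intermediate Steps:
$q{\left(S,O \right)} = 2 - O$
$B = 12841$ ($B = 16752 - 3911 = 12841$)
$\left(-29203 + 28610\right) \left(B + q{\left(-144,33 \right)}\right) = \left(-29203 + 28610\right) \left(12841 + \left(2 - 33\right)\right) = - 593 \left(12841 + \left(2 - 33\right)\right) = - 593 \left(12841 - 31\right) = \left(-593\right) 12810 = -7596330$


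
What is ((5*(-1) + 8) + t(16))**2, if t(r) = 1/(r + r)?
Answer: 9409/1024 ≈ 9.1885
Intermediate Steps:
t(r) = 1/(2*r)
((5*(-1) + 8) + t(16))**2 = ((5*(-1) + 8) + (1/2)/16)**2 = ((-5 + 8) + (1/2)*(1/16))**2 = (3 + 1/32)**2 = (97/32)**2 = 9409/1024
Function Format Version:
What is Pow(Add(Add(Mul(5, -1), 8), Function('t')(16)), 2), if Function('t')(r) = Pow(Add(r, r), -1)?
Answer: Rational(9409, 1024) ≈ 9.1885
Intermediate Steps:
Function('t')(r) = Mul(Rational(1, 2), Pow(r, -1)) (Function('t')(r) = Pow(Mul(2, r), -1) = Mul(Rational(1, 2), Pow(r, -1)))
Pow(Add(Add(Mul(5, -1), 8), Function('t')(16)), 2) = Pow(Add(Add(Mul(5, -1), 8), Mul(Rational(1, 2), Pow(16, -1))), 2) = Pow(Add(Add(-5, 8), Mul(Rational(1, 2), Rational(1, 16))), 2) = Pow(Add(3, Rational(1, 32)), 2) = Pow(Rational(97, 32), 2) = Rational(9409, 1024)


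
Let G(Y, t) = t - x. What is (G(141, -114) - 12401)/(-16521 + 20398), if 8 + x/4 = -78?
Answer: -12171/3877 ≈ -3.1393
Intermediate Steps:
x = -344 (x = -32 + 4*(-78) = -32 - 312 = -344)
G(Y, t) = 344 + t (G(Y, t) = t - 1*(-344) = t + 344 = 344 + t)
(G(141, -114) - 12401)/(-16521 + 20398) = ((344 - 114) - 12401)/(-16521 + 20398) = (230 - 12401)/3877 = -12171*1/3877 = -12171/3877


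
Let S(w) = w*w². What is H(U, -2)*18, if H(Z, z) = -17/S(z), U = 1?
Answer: 153/4 ≈ 38.250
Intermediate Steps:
S(w) = w³
H(Z, z) = -17/z³
H(U, -2)*18 = -17/(-2)³*18 = -17*(-⅛)*18 = (17/8)*18 = 153/4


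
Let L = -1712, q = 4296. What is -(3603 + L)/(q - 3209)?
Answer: -1891/1087 ≈ -1.7397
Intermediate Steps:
-(3603 + L)/(q - 3209) = -(3603 - 1712)/(4296 - 3209) = -1891/1087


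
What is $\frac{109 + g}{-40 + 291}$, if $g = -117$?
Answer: $- \frac{8}{251} \approx -0.031873$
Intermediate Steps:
$\frac{109 + g}{-40 + 291} = \frac{109 - 117}{-40 + 291} = - \frac{8}{251}$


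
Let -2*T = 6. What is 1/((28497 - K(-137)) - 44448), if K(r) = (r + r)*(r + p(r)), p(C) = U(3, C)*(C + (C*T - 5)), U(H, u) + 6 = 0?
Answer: -1/495725 ≈ -2.0172e-6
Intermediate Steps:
T = -3 (T = -1/2*6 = -3)
U(H, u) = -6 (U(H, u) = -6 + 0 = -6)
p(C) = 30 + 12*C (p(C) = -6*(C + (C*(-3) - 5)) = -6*(C + (-3*C - 5)) = -6*(C + (-5 - 3*C)) = -6*(-5 - 2*C) = 30 + 12*C)
K(r) = 2*r*(30 + 13*r) (K(r) = (r + r)*(r + (30 + 12*r)) = (2*r)*(30 + 13*r) = 2*r*(30 + 13*r))
1/((28497 - K(-137)) - 44448) = 1/((28497 - 2*(-137)*(30 + 13*(-137))) - 44448) = 1/((28497 - 2*(-137)*(30 - 1781)) - 44448) = 1/((28497 - 2*(-137)*(-1751)) - 44448) = 1/((28497 - 1*479774) - 44448) = 1/((28497 - 479774) - 44448) = 1/(-451277 - 44448) = 1/(-495725) = -1/495725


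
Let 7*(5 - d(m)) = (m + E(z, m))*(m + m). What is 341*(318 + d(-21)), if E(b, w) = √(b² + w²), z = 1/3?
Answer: 67177 + 682*√3970 ≈ 1.1015e+5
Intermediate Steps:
z = ⅓ ≈ 0.33333
d(m) = 5 - 2*m*(m + √(⅑ + m²))/7 (d(m) = 5 - (m + √((⅓)² + m²))*(m + m)/7 = 5 - (m + √(⅑ + m²))*2*m/7 = 5 - 2*m*(m + √(⅑ + m²))/7)
341*(318 + d(-21)) = 341*(318 + (5 - 2/7*(-21)² - 2/21*(-21)*√(1 + 9*(-21)²))) = 341*(318 + (5 - 2/7*441 - 2/21*(-21)*√(1 + 9*441))) = 341*(318 + (5 - 126 - 2/21*(-21)*√(1 + 3969))) = 341*(318 + (5 - 126 - 2/21*(-21)*√3970)) = 341*(318 + (5 - 126 + 2*√3970)) = 341*(318 + (-121 + 2*√3970)) = 341*(197 + 2*√3970) = 67177 + 682*√3970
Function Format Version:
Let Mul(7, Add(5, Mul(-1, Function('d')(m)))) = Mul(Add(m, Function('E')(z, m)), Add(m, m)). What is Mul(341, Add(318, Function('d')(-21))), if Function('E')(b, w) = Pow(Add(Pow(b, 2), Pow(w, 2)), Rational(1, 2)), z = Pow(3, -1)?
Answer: Add(67177, Mul(682, Pow(3970, Rational(1, 2)))) ≈ 1.1015e+5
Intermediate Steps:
z = Rational(1, 3) ≈ 0.33333
Function('d')(m) = Add(5, Mul(Rational(-2, 7), m, Add(m, Pow(Add(Rational(1, 9), Pow(m, 2)), Rational(1, 2))))) (Function('d')(m) = Add(5, Mul(Rational(-1, 7), Mul(Add(m, Pow(Add(Pow(Rational(1, 3), 2), Pow(m, 2)), Rational(1, 2))), Add(m, m)))) = Add(5, Mul(Rational(-1, 7), Mul(Add(m, Pow(Add(Rational(1, 9), Pow(m, 2)), Rational(1, 2))), Mul(2, m)))) = Add(5, Mul(Rational(-1, 7), Mul(2, m, Add(m, Pow(Add(Rational(1, 9), Pow(m, 2)), Rational(1, 2)))))) = Add(5, Mul(Rational(-2, 7), m, Add(m, Pow(Add(Rational(1, 9), Pow(m, 2)), Rational(1, 2))))))
Mul(341, Add(318, Function('d')(-21))) = Mul(341, Add(318, Add(5, Mul(Rational(-2, 7), Pow(-21, 2)), Mul(Rational(-2, 21), -21, Pow(Add(1, Mul(9, Pow(-21, 2))), Rational(1, 2)))))) = Mul(341, Add(318, Add(5, Mul(Rational(-2, 7), 441), Mul(Rational(-2, 21), -21, Pow(Add(1, Mul(9, 441)), Rational(1, 2)))))) = Mul(341, Add(318, Add(5, -126, Mul(Rational(-2, 21), -21, Pow(Add(1, 3969), Rational(1, 2)))))) = Mul(341, Add(318, Add(5, -126, Mul(Rational(-2, 21), -21, Pow(3970, Rational(1, 2)))))) = Mul(341, Add(318, Add(5, -126, Mul(2, Pow(3970, Rational(1, 2)))))) = Mul(341, Add(318, Add(-121, Mul(2, Pow(3970, Rational(1, 2)))))) = Mul(341, Add(197, Mul(2, Pow(3970, Rational(1, 2))))) = Add(67177, Mul(682, Pow(3970, Rational(1, 2))))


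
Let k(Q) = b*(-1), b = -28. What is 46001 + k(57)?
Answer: 46029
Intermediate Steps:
k(Q) = 28 (k(Q) = -28*(-1) = 28)
46001 + k(57) = 46001 + 28 = 46029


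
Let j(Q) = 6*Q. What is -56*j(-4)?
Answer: 1344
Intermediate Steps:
-56*j(-4) = -336*(-4) = -56*(-24) = 1344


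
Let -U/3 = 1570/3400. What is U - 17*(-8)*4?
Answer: 184489/340 ≈ 542.61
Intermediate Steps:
U = -471/340 (U = -4710/3400 = -3*157/340 = -471/340 ≈ -1.3853)
U - 17*(-8)*4 = -471/340 - 17*(-8)*4 = -471/340 + 136*4 = -471/340 + 544 = 184489/340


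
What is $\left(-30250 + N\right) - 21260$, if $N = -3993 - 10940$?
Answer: $-66443$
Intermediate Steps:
$N = -14933$
$\left(-30250 + N\right) - 21260 = \left(-30250 - 14933\right) - 21260 = -45183 - 21260 = -66443$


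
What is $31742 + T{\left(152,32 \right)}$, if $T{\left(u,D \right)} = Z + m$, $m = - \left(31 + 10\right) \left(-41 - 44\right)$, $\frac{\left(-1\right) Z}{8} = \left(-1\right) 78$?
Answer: $35851$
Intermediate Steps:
$Z = 624$ ($Z = - 8 \left(\left(-1\right) 78\right) = \left(-8\right) \left(-78\right) = 624$)
$m = 3485$ ($m = - 41 \left(-85\right) = \left(-1\right) \left(-3485\right) = 3485$)
$T{\left(u,D \right)} = 4109$ ($T{\left(u,D \right)} = 624 + 3485 = 4109$)
$31742 + T{\left(152,32 \right)} = 31742 + 4109 = 35851$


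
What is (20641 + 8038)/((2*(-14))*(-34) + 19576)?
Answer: 28679/20528 ≈ 1.3971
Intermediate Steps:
(20641 + 8038)/((2*(-14))*(-34) + 19576) = 28679/(-28*(-34) + 19576) = 28679/(952 + 19576) = 28679/20528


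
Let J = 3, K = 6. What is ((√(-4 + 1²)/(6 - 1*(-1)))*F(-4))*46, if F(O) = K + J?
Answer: 414*I*√3/7 ≈ 102.44*I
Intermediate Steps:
F(O) = 9 (F(O) = 6 + 3 = 9)
((√(-4 + 1²)/(6 - 1*(-1)))*F(-4))*46 = ((√(-4 + 1²)/(6 - 1*(-1)))*9)*46 = ((√(-4 + 1)/(6 + 1))*9)*46 = ((√(-3)/7)*9)*46 = (((I*√3)*(⅐))*9)*46 = ((I*√3/7)*9)*46 = (9*I*√3/7)*46 = 414*I*√3/7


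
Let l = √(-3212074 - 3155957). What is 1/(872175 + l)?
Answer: 290725/253565199552 - I*√707559/253565199552 ≈ 1.1465e-6 - 3.3174e-9*I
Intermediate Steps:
l = 3*I*√707559 (l = √(-6368031) = 3*I*√707559 ≈ 2523.5*I)
1/(872175 + l) = 1/(872175 + 3*I*√707559)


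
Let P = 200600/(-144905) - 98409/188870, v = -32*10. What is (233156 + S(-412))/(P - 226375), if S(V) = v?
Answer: -1274460785308920/1239106017226879 ≈ -1.0285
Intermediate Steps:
v = -320
S(V) = -320
P = -10429455629/5473641470 (P = 200600*(-1/144905) - 98409*1/188870 = -40120/28981 - 98409/188870 = -10429455629/5473641470 ≈ -1.9054)
(233156 + S(-412))/(P - 226375) = (233156 - 320)/(-10429455629/5473641470 - 226375) = 232836/(-1239106017226879/5473641470) = 232836*(-5473641470/1239106017226879) = -1274460785308920/1239106017226879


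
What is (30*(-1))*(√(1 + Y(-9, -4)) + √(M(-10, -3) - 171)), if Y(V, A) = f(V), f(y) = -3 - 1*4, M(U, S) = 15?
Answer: 30*I*(-√6 - 2*√39) ≈ -448.18*I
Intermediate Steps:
f(y) = -7 (f(y) = -3 - 4 = -7)
Y(V, A) = -7
(30*(-1))*(√(1 + Y(-9, -4)) + √(M(-10, -3) - 171)) = (30*(-1))*(√(1 - 7) + √(15 - 171)) = -30*(√(-6) + √(-156)) = -30*(I*√6 + 2*I*√39) = -60*I*√39 - 30*I*√6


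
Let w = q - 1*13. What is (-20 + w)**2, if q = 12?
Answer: 441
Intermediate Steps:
w = -1 (w = 12 - 1*13 = 12 - 13 = -1)
(-20 + w)**2 = (-20 - 1)**2 = (-21)**2 = 441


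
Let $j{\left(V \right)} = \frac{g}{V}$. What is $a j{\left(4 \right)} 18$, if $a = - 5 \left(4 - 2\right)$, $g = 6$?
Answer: $-270$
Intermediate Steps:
$a = -10$ ($a = \left(-5\right) 2 = -10$)
$j{\left(V \right)} = \frac{6}{V}$
$a j{\left(4 \right)} 18 = - 10 \cdot \frac{6}{4} \cdot 18 = - 10 \cdot 6 \cdot \frac{1}{4} \cdot 18 = \left(-10\right) \frac{3}{2} \cdot 18 = \left(-15\right) 18 = -270$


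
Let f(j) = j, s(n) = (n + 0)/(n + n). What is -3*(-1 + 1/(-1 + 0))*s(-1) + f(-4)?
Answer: -1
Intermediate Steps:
s(n) = ½ (s(n) = n/((2*n)) = n*(1/(2*n)) = ½)
-3*(-1 + 1/(-1 + 0))*s(-1) + f(-4) = -3*(-1 + 1/(-1 + 0))/2 - 4 = -3*(-1 + 1/(-1))/2 - 4 = -3*(-1 - 1)/2 - 4 = -(-6)/2 - 4 = -3*(-1) - 4 = 3 - 4 = -1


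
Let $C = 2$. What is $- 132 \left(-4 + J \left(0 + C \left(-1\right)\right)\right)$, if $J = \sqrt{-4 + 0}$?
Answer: $528 + 528 i \approx 528.0 + 528.0 i$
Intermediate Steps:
$J = 2 i$ ($J = \sqrt{-4} = 2 i \approx 2.0 i$)
$- 132 \left(-4 + J \left(0 + C \left(-1\right)\right)\right) = - 132 \left(-4 + 2 i \left(0 + 2 \left(-1\right)\right)\right) = - 132 \left(-4 + 2 i \left(0 - 2\right)\right) = - 132 \left(-4 + 2 i \left(-2\right)\right) = - 132 \left(-4 - 4 i\right) = 528 + 528 i$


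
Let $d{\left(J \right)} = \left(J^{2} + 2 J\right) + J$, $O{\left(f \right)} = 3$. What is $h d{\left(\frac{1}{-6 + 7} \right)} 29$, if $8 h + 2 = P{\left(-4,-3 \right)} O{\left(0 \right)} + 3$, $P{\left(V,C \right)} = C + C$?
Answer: $- \frac{493}{2} \approx -246.5$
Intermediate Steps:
$P{\left(V,C \right)} = 2 C$
$h = - \frac{17}{8}$ ($h = - \frac{1}{4} + \frac{2 \left(-3\right) 3 + 3}{8} = - \frac{1}{4} + \frac{\left(-6\right) 3 + 3}{8} = - \frac{1}{4} + \frac{-18 + 3}{8} = - \frac{1}{4} + \frac{1}{8} \left(-15\right) = - \frac{1}{4} - \frac{15}{8} = - \frac{17}{8} \approx -2.125$)
$d{\left(J \right)} = J^{2} + 3 J$
$h d{\left(\frac{1}{-6 + 7} \right)} 29 = - \frac{17 \frac{3 + \frac{1}{-6 + 7}}{-6 + 7}}{8} \cdot 29 = - \frac{17 \frac{3 + 1^{-1}}{1}}{8} \cdot 29 = - \frac{17 \cdot 1 \left(3 + 1\right)}{8} \cdot 29 = - \frac{17 \cdot 1 \cdot 4}{8} \cdot 29 = \left(- \frac{17}{8}\right) 4 \cdot 29 = \left(- \frac{17}{2}\right) 29 = - \frac{493}{2}$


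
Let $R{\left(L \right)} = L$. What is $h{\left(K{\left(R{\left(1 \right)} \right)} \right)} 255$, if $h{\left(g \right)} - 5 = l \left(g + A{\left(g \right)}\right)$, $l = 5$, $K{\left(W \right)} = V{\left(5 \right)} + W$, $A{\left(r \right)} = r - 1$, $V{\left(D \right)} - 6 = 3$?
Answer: $25500$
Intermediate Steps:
$V{\left(D \right)} = 9$ ($V{\left(D \right)} = 6 + 3 = 9$)
$A{\left(r \right)} = -1 + r$
$K{\left(W \right)} = 9 + W$
$h{\left(g \right)} = 10 g$ ($h{\left(g \right)} = 5 + 5 \left(g + \left(-1 + g\right)\right) = 5 + 5 \left(-1 + 2 g\right) = 5 + \left(-5 + 10 g\right) = 10 g$)
$h{\left(K{\left(R{\left(1 \right)} \right)} \right)} 255 = 10 \left(9 + 1\right) 255 = 10 \cdot 10 \cdot 255 = 100 \cdot 255 = 25500$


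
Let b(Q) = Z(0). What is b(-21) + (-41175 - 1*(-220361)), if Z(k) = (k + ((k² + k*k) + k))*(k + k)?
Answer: 179186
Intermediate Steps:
Z(k) = 2*k*(2*k + 2*k²) (Z(k) = (k + ((k² + k²) + k))*(2*k) = (k + (2*k² + k))*(2*k) = (k + (k + 2*k²))*(2*k) = (2*k + 2*k²)*(2*k) = 2*k*(2*k + 2*k²))
b(Q) = 0 (b(Q) = 4*0²*(1 + 0) = 4*0*1 = 0)
b(-21) + (-41175 - 1*(-220361)) = 0 + (-41175 - 1*(-220361)) = 0 + (-41175 + 220361) = 0 + 179186 = 179186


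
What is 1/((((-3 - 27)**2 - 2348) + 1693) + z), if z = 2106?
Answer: 1/2351 ≈ 0.00042535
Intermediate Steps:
1/((((-3 - 27)**2 - 2348) + 1693) + z) = 1/((((-3 - 27)**2 - 2348) + 1693) + 2106) = 1/((((-30)**2 - 2348) + 1693) + 2106) = 1/(((900 - 2348) + 1693) + 2106) = 1/((-1448 + 1693) + 2106) = 1/(245 + 2106) = 1/2351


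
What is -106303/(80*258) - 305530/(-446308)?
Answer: -10284435031/2302949280 ≈ -4.4658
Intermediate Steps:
-106303/(80*258) - 305530/(-446308) = -106303/20640 - 305530*(-1/446308) = -106303*1/20640 + 152765/223154 = -106303/20640 + 152765/223154 = -10284435031/2302949280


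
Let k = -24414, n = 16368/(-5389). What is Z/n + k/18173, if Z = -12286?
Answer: 601410582295/148727832 ≈ 4043.7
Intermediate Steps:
n = -16368/5389 (n = 16368*(-1/5389) = -16368/5389 ≈ -3.0373)
Z/n + k/18173 = -12286/(-16368/5389) - 24414/18173 = -12286*(-5389/16368) - 24414*1/18173 = 33104627/8184 - 24414/18173 = 601410582295/148727832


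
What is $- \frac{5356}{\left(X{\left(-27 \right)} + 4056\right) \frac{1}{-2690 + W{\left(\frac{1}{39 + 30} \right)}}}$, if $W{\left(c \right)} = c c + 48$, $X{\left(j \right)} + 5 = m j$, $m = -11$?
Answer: $\frac{16842693179}{5175207} \approx 3254.5$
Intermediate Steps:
$X{\left(j \right)} = -5 - 11 j$
$W{\left(c \right)} = 48 + c^{2}$ ($W{\left(c \right)} = c^{2} + 48 = 48 + c^{2}$)
$- \frac{5356}{\left(X{\left(-27 \right)} + 4056\right) \frac{1}{-2690 + W{\left(\frac{1}{39 + 30} \right)}}} = - \frac{5356}{\left(\left(-5 - -297\right) + 4056\right) \frac{1}{-2690 + \left(48 + \left(\frac{1}{39 + 30}\right)^{2}\right)}} = - \frac{5356}{\left(\left(-5 + 297\right) + 4056\right) \frac{1}{-2690 + \left(48 + \left(\frac{1}{69}\right)^{2}\right)}} = - \frac{5356}{\left(292 + 4056\right) \frac{1}{-2690 + \left(48 + \left(\frac{1}{69}\right)^{2}\right)}} = - \frac{5356}{4348 \frac{1}{-2690 + \left(48 + \frac{1}{4761}\right)}} = - \frac{5356}{4348 \frac{1}{-2690 + \frac{228529}{4761}}} = - \frac{5356}{4348 \frac{1}{- \frac{12578561}{4761}}} = - \frac{5356}{4348 \left(- \frac{4761}{12578561}\right)} = - \frac{5356}{- \frac{20700828}{12578561}} = \left(-5356\right) \left(- \frac{12578561}{20700828}\right) = \frac{16842693179}{5175207}$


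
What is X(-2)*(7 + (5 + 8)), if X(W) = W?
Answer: -40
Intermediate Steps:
X(-2)*(7 + (5 + 8)) = -2*(7 + (5 + 8)) = -2*(7 + 13) = -2*20 = -40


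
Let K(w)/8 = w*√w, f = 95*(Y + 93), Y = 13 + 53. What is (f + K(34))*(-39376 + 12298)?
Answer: -409013190 - 7365216*√34 ≈ -4.5196e+8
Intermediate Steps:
Y = 66
f = 15105 (f = 95*(66 + 93) = 95*159 = 15105)
K(w) = 8*w^(3/2) (K(w) = 8*(w*√w) = 8*w^(3/2))
(f + K(34))*(-39376 + 12298) = (15105 + 8*34^(3/2))*(-39376 + 12298) = (15105 + 8*(34*√34))*(-27078) = (15105 + 272*√34)*(-27078) = -409013190 - 7365216*√34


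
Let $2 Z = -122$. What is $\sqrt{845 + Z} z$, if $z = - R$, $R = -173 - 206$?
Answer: $10612$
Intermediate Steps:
$Z = -61$ ($Z = \frac{1}{2} \left(-122\right) = -61$)
$R = -379$ ($R = -173 - 206 = -379$)
$z = 379$ ($z = \left(-1\right) \left(-379\right) = 379$)
$\sqrt{845 + Z} z = \sqrt{845 - 61} \cdot 379 = \sqrt{784} \cdot 379 = 28 \cdot 379 = 10612$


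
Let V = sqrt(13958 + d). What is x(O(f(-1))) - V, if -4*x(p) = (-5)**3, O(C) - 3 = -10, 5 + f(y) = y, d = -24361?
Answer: 125/4 - I*sqrt(10403) ≈ 31.25 - 102.0*I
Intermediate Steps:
V = I*sqrt(10403) (V = sqrt(13958 - 24361) = sqrt(-10403) = I*sqrt(10403) ≈ 102.0*I)
f(y) = -5 + y
O(C) = -7 (O(C) = 3 - 10 = -7)
x(p) = 125/4 (x(p) = -1/4*(-5)**3 = -1/4*(-125) = 125/4)
x(O(f(-1))) - V = 125/4 - I*sqrt(10403)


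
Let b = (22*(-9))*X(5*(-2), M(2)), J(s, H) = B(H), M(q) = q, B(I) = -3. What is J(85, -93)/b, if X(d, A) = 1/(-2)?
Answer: -1/33 ≈ -0.030303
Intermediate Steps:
J(s, H) = -3
X(d, A) = -1/2
b = 99 (b = (22*(-9))*(-1/2) = -198*(-1/2) = 99)
J(85, -93)/b = -3/99 = -3*1/99 = -1/33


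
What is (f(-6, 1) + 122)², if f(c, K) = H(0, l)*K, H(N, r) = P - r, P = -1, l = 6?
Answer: 13225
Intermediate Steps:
H(N, r) = -1 - r
f(c, K) = -7*K (f(c, K) = (-1 - 1*6)*K = (-1 - 6)*K = -7*K)
(f(-6, 1) + 122)² = (-7*1 + 122)² = (-7 + 122)² = 115² = 13225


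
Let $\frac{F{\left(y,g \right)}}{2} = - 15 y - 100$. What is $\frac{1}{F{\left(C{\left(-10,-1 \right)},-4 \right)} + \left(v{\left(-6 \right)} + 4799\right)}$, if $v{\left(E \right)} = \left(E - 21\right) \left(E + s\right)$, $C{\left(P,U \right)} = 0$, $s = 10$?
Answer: $\frac{1}{4491} \approx 0.00022267$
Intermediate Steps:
$v{\left(E \right)} = \left(-21 + E\right) \left(10 + E\right)$ ($v{\left(E \right)} = \left(E - 21\right) \left(E + 10\right) = \left(-21 + E\right) \left(10 + E\right)$)
$F{\left(y,g \right)} = -200 - 30 y$ ($F{\left(y,g \right)} = 2 \left(- 15 y - 100\right) = 2 \left(-100 - 15 y\right) = -200 - 30 y$)
$\frac{1}{F{\left(C{\left(-10,-1 \right)},-4 \right)} + \left(v{\left(-6 \right)} + 4799\right)} = \frac{1}{\left(-200 - 0\right) + \left(\left(-210 + \left(-6\right)^{2} - -66\right) + 4799\right)} = \frac{1}{\left(-200 + 0\right) + \left(\left(-210 + 36 + 66\right) + 4799\right)} = \frac{1}{-200 + \left(-108 + 4799\right)} = \frac{1}{-200 + 4691} = \frac{1}{4491}$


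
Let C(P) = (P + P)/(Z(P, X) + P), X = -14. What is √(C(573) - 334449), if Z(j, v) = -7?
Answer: I*√26785523802/283 ≈ 578.31*I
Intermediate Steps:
C(P) = 2*P/(-7 + P) (C(P) = (P + P)/(-7 + P) = (2*P)/(-7 + P) = 2*P/(-7 + P))
√(C(573) - 334449) = √(2*573/(-7 + 573) - 334449) = √(2*573/566 - 334449) = √(2*573*(1/566) - 334449) = √(573/283 - 334449) = √(-94648494/283) = I*√26785523802/283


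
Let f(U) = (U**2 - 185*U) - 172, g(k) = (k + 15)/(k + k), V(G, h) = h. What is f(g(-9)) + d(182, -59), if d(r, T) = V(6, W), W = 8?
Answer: -920/9 ≈ -102.22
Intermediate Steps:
d(r, T) = 8
g(k) = (15 + k)/(2*k) (g(k) = (15 + k)/((2*k)) = (15 + k)*(1/(2*k)) = (15 + k)/(2*k))
f(U) = -172 + U**2 - 185*U
f(g(-9)) + d(182, -59) = (-172 + ((1/2)*(15 - 9)/(-9))**2 - 185*(15 - 9)/(2*(-9))) + 8 = (-172 + ((1/2)*(-1/9)*6)**2 - 185*(-1)*6/(2*9)) + 8 = (-172 + (-1/3)**2 - 185*(-1/3)) + 8 = (-172 + 1/9 + 185/3) + 8 = -992/9 + 8 = -920/9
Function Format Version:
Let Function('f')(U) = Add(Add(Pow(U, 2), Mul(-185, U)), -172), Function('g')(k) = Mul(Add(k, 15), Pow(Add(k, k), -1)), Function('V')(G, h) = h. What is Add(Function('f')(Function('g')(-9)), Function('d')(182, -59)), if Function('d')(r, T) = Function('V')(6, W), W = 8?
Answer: Rational(-920, 9) ≈ -102.22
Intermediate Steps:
Function('d')(r, T) = 8
Function('g')(k) = Mul(Rational(1, 2), Pow(k, -1), Add(15, k)) (Function('g')(k) = Mul(Add(15, k), Pow(Mul(2, k), -1)) = Mul(Add(15, k), Mul(Rational(1, 2), Pow(k, -1))) = Mul(Rational(1, 2), Pow(k, -1), Add(15, k)))
Function('f')(U) = Add(-172, Pow(U, 2), Mul(-185, U))
Add(Function('f')(Function('g')(-9)), Function('d')(182, -59)) = Add(Add(-172, Pow(Mul(Rational(1, 2), Pow(-9, -1), Add(15, -9)), 2), Mul(-185, Mul(Rational(1, 2), Pow(-9, -1), Add(15, -9)))), 8) = Add(Add(-172, Pow(Mul(Rational(1, 2), Rational(-1, 9), 6), 2), Mul(-185, Mul(Rational(1, 2), Rational(-1, 9), 6))), 8) = Add(Add(-172, Pow(Rational(-1, 3), 2), Mul(-185, Rational(-1, 3))), 8) = Add(Add(-172, Rational(1, 9), Rational(185, 3)), 8) = Add(Rational(-992, 9), 8) = Rational(-920, 9)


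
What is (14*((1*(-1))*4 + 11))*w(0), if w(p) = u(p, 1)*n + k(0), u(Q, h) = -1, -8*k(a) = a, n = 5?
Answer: -490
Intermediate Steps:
k(a) = -a/8
w(p) = -5 (w(p) = -1*5 - ⅛*0 = -5 + 0 = -5)
(14*((1*(-1))*4 + 11))*w(0) = (14*((1*(-1))*4 + 11))*(-5) = (14*(-1*4 + 11))*(-5) = (14*(-4 + 11))*(-5) = (14*7)*(-5) = 98*(-5) = -490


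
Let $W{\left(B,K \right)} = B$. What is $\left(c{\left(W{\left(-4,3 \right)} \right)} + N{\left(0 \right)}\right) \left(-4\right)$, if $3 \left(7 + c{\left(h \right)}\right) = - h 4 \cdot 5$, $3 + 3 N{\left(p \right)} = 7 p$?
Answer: $- \frac{224}{3} \approx -74.667$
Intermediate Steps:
$N{\left(p \right)} = -1 + \frac{7 p}{3}$
$c{\left(h \right)} = -7 - \frac{20 h}{3}$ ($c{\left(h \right)} = -7 + \frac{- h 4 \cdot 5}{3} = -7 + \frac{- 4 h 5}{3} = -7 + \frac{\left(-20\right) h}{3} = -7 - \frac{20 h}{3}$)
$\left(c{\left(W{\left(-4,3 \right)} \right)} + N{\left(0 \right)}\right) \left(-4\right) = \left(\left(-7 - - \frac{80}{3}\right) + \left(-1 + \frac{7}{3} \cdot 0\right)\right) \left(-4\right) = \left(\left(-7 + \frac{80}{3}\right) + \left(-1 + 0\right)\right) \left(-4\right) = \left(\frac{59}{3} - 1\right) \left(-4\right) = \frac{56}{3} \left(-4\right) = - \frac{224}{3}$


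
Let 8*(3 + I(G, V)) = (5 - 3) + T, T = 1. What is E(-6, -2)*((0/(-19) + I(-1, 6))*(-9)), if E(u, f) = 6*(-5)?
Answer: -2835/4 ≈ -708.75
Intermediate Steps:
E(u, f) = -30
I(G, V) = -21/8 (I(G, V) = -3 + ((5 - 3) + 1)/8 = -3 + (2 + 1)/8 = -3 + (⅛)*3 = -3 + 3/8 = -21/8)
E(-6, -2)*((0/(-19) + I(-1, 6))*(-9)) = -30*(0/(-19) - 21/8)*(-9) = -30*(0*(-1/19) - 21/8)*(-9) = -30*(0 - 21/8)*(-9) = -(-315)*(-9)/4 = -30*189/8 = -2835/4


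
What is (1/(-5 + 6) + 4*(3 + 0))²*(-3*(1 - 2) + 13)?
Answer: 2704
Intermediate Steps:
(1/(-5 + 6) + 4*(3 + 0))²*(-3*(1 - 2) + 13) = (1/1 + 4*3)²*(-3*(-1) + 13) = (1 + 12)²*(3 + 13) = 13²*16 = 169*16 = 2704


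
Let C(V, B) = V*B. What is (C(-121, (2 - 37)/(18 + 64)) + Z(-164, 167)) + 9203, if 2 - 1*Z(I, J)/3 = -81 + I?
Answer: 819643/82 ≈ 9995.6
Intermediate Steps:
Z(I, J) = 249 - 3*I (Z(I, J) = 6 - 3*(-81 + I) = 6 + (243 - 3*I) = 249 - 3*I)
C(V, B) = B*V
(C(-121, (2 - 37)/(18 + 64)) + Z(-164, 167)) + 9203 = (((2 - 37)/(18 + 64))*(-121) + (249 - 3*(-164))) + 9203 = (-35/82*(-121) + (249 + 492)) + 9203 = (-35*1/82*(-121) + 741) + 9203 = (-35/82*(-121) + 741) + 9203 = (4235/82 + 741) + 9203 = 64997/82 + 9203 = 819643/82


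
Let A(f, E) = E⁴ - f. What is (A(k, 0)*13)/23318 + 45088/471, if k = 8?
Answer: 525656500/5491389 ≈ 95.724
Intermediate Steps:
(A(k, 0)*13)/23318 + 45088/471 = ((0⁴ - 1*8)*13)/23318 + 45088/471 = ((0 - 8)*13)*(1/23318) + 45088*(1/471) = -8*13*(1/23318) + 45088/471 = -104*1/23318 + 45088/471 = -52/11659 + 45088/471 = 525656500/5491389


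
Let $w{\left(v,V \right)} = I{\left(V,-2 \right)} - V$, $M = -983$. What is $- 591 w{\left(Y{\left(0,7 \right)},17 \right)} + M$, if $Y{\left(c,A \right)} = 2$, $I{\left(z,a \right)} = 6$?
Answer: $5518$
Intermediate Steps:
$w{\left(v,V \right)} = 6 - V$
$- 591 w{\left(Y{\left(0,7 \right)},17 \right)} + M = - 591 \left(6 - 17\right) - 983 = \left(-591\right) \left(-11\right) - 983 = 6501 - 983 = 5518$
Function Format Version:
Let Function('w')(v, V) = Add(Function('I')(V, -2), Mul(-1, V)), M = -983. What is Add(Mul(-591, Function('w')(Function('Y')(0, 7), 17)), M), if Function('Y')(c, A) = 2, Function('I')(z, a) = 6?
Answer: 5518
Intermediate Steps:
Function('w')(v, V) = Add(6, Mul(-1, V))
Add(Mul(-591, Function('w')(Function('Y')(0, 7), 17)), M) = Add(Mul(-591, Add(6, Mul(-1, 17))), -983) = Add(Mul(-591, Add(6, -17)), -983) = Add(Mul(-591, -11), -983) = Add(6501, -983) = 5518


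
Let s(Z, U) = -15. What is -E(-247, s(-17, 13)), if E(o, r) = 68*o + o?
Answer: 17043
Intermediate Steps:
E(o, r) = 69*o
-E(-247, s(-17, 13)) = -69*(-247) = -1*(-17043) = 17043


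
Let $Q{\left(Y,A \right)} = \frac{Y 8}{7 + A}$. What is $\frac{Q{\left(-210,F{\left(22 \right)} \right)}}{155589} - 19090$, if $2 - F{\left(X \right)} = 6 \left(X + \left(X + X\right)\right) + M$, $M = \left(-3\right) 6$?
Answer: $- \frac{52190551810}{2733921} \approx -19090.0$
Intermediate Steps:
$M = -18$
$F{\left(X \right)} = 20 - 18 X$ ($F{\left(X \right)} = 2 - \left(6 \left(X + \left(X + X\right)\right) - 18\right) = 2 - \left(6 \left(X + 2 X\right) - 18\right) = 2 - \left(6 \cdot 3 X - 18\right) = 2 - \left(18 X - 18\right) = 2 - \left(-18 + 18 X\right) = 20 - 18 X$)
$Q{\left(Y,A \right)} = \frac{8 Y}{7 + A}$
$\frac{Q{\left(-210,F{\left(22 \right)} \right)}}{155589} - 19090 = \frac{8 \left(-210\right) \frac{1}{7 + \left(20 - 396\right)}}{155589} - 19090 = 8 \left(-210\right) \frac{1}{7 + \left(20 - 396\right)} \frac{1}{155589} - 19090 = 8 \left(-210\right) \frac{1}{7 - 376} \cdot \frac{1}{155589} - 19090 = 8 \left(-210\right) \frac{1}{-369} \cdot \frac{1}{155589} - 19090 = 8 \left(-210\right) \left(- \frac{1}{369}\right) \frac{1}{155589} - 19090 = \frac{560}{123} \cdot \frac{1}{155589} - 19090 = \frac{80}{2733921} - 19090 = - \frac{52190551810}{2733921}$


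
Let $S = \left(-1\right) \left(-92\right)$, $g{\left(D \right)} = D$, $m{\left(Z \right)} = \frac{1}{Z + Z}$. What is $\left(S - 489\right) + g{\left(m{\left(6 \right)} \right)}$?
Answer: $- \frac{4763}{12} \approx -396.92$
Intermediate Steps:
$m{\left(Z \right)} = \frac{1}{2 Z}$
$S = 92$
$\left(S - 489\right) + g{\left(m{\left(6 \right)} \right)} = \left(92 - 489\right) + \frac{1}{2 \cdot 6} = \left(92 + \left(-1258 + 769\right)\right) + \frac{1}{2} \cdot \frac{1}{6} = \left(92 - 489\right) + \frac{1}{12} = -397 + \frac{1}{12} = - \frac{4763}{12}$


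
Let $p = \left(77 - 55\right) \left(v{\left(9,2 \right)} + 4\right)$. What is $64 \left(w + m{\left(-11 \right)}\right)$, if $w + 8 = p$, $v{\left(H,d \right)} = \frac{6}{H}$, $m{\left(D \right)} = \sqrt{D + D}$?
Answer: $\frac{18176}{3} + 64 i \sqrt{22} \approx 6058.7 + 300.19 i$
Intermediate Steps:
$m{\left(D \right)} = \sqrt{2} \sqrt{D}$ ($m{\left(D \right)} = \sqrt{2 D} = \sqrt{2} \sqrt{D}$)
$p = \frac{308}{3}$ ($p = \left(77 - 55\right) \left(\frac{6}{9} + 4\right) = 22 \left(6 \cdot \frac{1}{9} + 4\right) = 22 \left(\frac{2}{3} + 4\right) = 22 \cdot \frac{14}{3} = \frac{308}{3} \approx 102.67$)
$w = \frac{284}{3}$ ($w = -8 + \frac{308}{3} = \frac{284}{3} \approx 94.667$)
$64 \left(w + m{\left(-11 \right)}\right) = 64 \left(\frac{284}{3} + \sqrt{2} \sqrt{-11}\right) = 64 \left(\frac{284}{3} + \sqrt{2} i \sqrt{11}\right) = 64 \left(\frac{284}{3} + i \sqrt{22}\right) = \frac{18176}{3} + 64 i \sqrt{22}$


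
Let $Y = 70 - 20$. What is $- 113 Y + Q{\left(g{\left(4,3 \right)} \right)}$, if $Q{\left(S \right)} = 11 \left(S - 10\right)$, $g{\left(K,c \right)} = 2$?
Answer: $-5738$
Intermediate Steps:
$Y = 50$
$Q{\left(S \right)} = -110 + 11 S$ ($Q{\left(S \right)} = 11 \left(-10 + S\right) = -110 + 11 S$)
$- 113 Y + Q{\left(g{\left(4,3 \right)} \right)} = \left(-113\right) 50 + \left(-110 + 11 \cdot 2\right) = -5650 + \left(-110 + 22\right) = -5650 - 88 = -5738$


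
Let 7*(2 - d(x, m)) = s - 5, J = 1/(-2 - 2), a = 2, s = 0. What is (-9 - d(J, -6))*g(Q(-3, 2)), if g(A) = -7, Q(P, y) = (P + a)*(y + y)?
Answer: 82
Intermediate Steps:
J = -¼ (J = 1/(-4) = -¼ ≈ -0.25000)
Q(P, y) = 2*y*(2 + P) (Q(P, y) = (P + 2)*(y + y) = (2 + P)*(2*y) = 2*y*(2 + P))
d(x, m) = 19/7 (d(x, m) = 2 - (0 - 5)/7 = 2 - ⅐*(-5) = 2 + 5/7 = 19/7)
(-9 - d(J, -6))*g(Q(-3, 2)) = (-9 - 1*19/7)*(-7) = (-9 - 19/7)*(-7) = -82/7*(-7) = 82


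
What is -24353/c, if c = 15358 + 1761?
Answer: -24353/17119 ≈ -1.4226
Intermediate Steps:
c = 17119
-24353/c = -24353/17119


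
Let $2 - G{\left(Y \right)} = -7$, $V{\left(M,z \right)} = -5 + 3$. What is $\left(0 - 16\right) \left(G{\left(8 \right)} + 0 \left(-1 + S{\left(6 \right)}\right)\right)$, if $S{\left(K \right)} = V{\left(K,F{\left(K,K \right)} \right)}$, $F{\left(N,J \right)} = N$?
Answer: $-144$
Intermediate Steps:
$V{\left(M,z \right)} = -2$
$S{\left(K \right)} = -2$
$G{\left(Y \right)} = 9$ ($G{\left(Y \right)} = 2 - -7 = 2 + 7 = 9$)
$\left(0 - 16\right) \left(G{\left(8 \right)} + 0 \left(-1 + S{\left(6 \right)}\right)\right) = \left(0 - 16\right) \left(9 + 0 \left(-1 - 2\right)\right) = \left(0 - 16\right) \left(9 + 0 \left(-3\right)\right) = - 16 \left(9 + 0\right) = \left(-16\right) 9 = -144$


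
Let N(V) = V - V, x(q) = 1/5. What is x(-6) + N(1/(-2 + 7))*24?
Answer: 1/5 ≈ 0.20000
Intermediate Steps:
x(q) = 1/5
N(V) = 0
x(-6) + N(1/(-2 + 7))*24 = 1/5 + 0*24 = 1/5 + 0 = 1/5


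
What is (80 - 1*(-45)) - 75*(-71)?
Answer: 5450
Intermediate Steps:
(80 - 1*(-45)) - 75*(-71) = (80 + 45) + 5325 = 125 + 5325 = 5450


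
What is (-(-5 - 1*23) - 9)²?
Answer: 361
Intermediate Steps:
(-(-5 - 1*23) - 9)² = (-(-5 - 23) - 9)² = (-1*(-28) - 9)² = (28 - 9)² = 19² = 361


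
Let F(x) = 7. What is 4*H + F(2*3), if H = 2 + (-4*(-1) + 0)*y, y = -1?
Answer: -1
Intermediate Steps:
H = -2 (H = 2 + (-4*(-1) + 0)*(-1) = 2 + (4 + 0)*(-1) = 2 + 4*(-1) = 2 - 4 = -2)
4*H + F(2*3) = 4*(-2) + 7 = -8 + 7 = -1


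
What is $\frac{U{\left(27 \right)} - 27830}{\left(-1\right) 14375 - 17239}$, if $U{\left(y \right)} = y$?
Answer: $\frac{27803}{31614} \approx 0.87945$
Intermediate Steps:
$\frac{U{\left(27 \right)} - 27830}{\left(-1\right) 14375 - 17239} = \frac{27 - 27830}{\left(-1\right) 14375 - 17239} = - \frac{27803}{-14375 - 17239} = - \frac{27803}{-31614} = \left(-27803\right) \left(- \frac{1}{31614}\right) = \frac{27803}{31614}$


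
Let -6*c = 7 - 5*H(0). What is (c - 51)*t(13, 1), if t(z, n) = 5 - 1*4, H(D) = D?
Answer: -313/6 ≈ -52.167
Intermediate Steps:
c = -7/6 (c = -(7 - 5*0)/6 = -(7 + 0)/6 = -1/6*7 = -7/6 ≈ -1.1667)
t(z, n) = 1 (t(z, n) = 5 - 4 = 1)
(c - 51)*t(13, 1) = (-7/6 - 51)*1 = -313/6*1 = -313/6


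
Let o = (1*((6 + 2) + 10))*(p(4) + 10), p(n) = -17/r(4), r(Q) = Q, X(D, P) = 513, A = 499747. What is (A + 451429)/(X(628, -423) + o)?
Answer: 1902352/1233 ≈ 1542.9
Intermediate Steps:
p(n) = -17/4
o = 207/2 (o = (1*((6 + 2) + 10))*(-17/4 + 10) = (1*(8 + 10))*(23/4) = (1*18)*(23/4) = 18*(23/4) = 207/2 ≈ 103.50)
(A + 451429)/(X(628, -423) + o) = (499747 + 451429)/(513 + 207/2) = 951176/(1233/2) = 951176*(2/1233) = 1902352/1233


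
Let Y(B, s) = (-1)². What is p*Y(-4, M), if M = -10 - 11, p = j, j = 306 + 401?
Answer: 707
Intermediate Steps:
j = 707
p = 707
M = -21
Y(B, s) = 1
p*Y(-4, M) = 707*1 = 707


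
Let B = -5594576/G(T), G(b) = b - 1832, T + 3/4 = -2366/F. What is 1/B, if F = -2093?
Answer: 168509/514700992 ≈ 0.00032739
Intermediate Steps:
T = 35/92 (T = -¾ - 2366/(-2093) = -¾ - 2366*(-1/2093) = -¾ + 26/23 = 35/92 ≈ 0.38043)
G(b) = -1832 + b
B = 514700992/168509 (B = -5594576/(-1832 + 35/92) = -5594576/(-168509/92) = -5594576*(-92/168509) = 514700992/168509 ≈ 3054.4)
1/B = 1/(514700992/168509) = 168509/514700992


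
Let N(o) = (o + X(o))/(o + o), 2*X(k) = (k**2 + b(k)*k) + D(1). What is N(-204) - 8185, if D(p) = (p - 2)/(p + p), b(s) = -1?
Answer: -13440743/1632 ≈ -8235.8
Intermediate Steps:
D(p) = (-2 + p)/(2*p) (D(p) = (-2 + p)/((2*p)) = (-2 + p)*(1/(2*p)) = (-2 + p)/(2*p))
X(k) = -1/4 + k**2/2 - k/2 (X(k) = ((k**2 - k) + (1/2)*(-2 + 1)/1)/2 = ((k**2 - k) + (1/2)*1*(-1))/2 = ((k**2 - k) - 1/2)/2 = (-1/2 + k**2 - k)/2 = -1/4 + k**2/2 - k/2)
N(o) = (-1/4 + o/2 + o**2/2)/(2*o) (N(o) = (o + (-1/4 + o**2/2 - o/2))/(o + o) = (-1/4 + o/2 + o**2/2)/((2*o)) = (-1/4 + o/2 + o**2/2)*(1/(2*o)) = (-1/4 + o/2 + o**2/2)/(2*o))
N(-204) - 8185 = (1/4 - 1/8/(-204) + (1/4)*(-204)) - 8185 = (1/4 - 1/8*(-1/204) - 51) - 8185 = (1/4 + 1/1632 - 51) - 8185 = -82823/1632 - 8185 = -13440743/1632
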